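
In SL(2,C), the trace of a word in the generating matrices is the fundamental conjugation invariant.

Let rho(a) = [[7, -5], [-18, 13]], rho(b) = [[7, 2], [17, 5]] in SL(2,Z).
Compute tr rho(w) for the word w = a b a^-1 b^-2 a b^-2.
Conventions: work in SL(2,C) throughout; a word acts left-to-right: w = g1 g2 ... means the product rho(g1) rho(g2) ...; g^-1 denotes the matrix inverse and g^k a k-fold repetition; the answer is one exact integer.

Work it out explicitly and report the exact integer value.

rho(a) = [[7, -5], [-18, 13]]
... * rho(b) = [[7, 2], [17, 5]]  ->  [[-36, -11], [95, 29]]
... * rho(a^-1) = [[13, 5], [18, 7]]  ->  [[-666, -257], [1757, 678]]
... * rho(b^-1) = [[5, -2], [-17, 7]]  ->  [[1039, -467], [-2741, 1232]]
... * rho(b^-1) = [[5, -2], [-17, 7]]  ->  [[13134, -5347], [-34649, 14106]]
... * rho(a) = [[7, -5], [-18, 13]]  ->  [[188184, -135181], [-496451, 356623]]
... * rho(b^-1) = [[5, -2], [-17, 7]]  ->  [[3238997, -1322635], [-8544846, 3489263]]
... * rho(b^-1) = [[5, -2], [-17, 7]]  ->  [[38679780, -15736439], [-102041701, 41514533]]
tr = 38679780 + 41514533 = 80194313

80194313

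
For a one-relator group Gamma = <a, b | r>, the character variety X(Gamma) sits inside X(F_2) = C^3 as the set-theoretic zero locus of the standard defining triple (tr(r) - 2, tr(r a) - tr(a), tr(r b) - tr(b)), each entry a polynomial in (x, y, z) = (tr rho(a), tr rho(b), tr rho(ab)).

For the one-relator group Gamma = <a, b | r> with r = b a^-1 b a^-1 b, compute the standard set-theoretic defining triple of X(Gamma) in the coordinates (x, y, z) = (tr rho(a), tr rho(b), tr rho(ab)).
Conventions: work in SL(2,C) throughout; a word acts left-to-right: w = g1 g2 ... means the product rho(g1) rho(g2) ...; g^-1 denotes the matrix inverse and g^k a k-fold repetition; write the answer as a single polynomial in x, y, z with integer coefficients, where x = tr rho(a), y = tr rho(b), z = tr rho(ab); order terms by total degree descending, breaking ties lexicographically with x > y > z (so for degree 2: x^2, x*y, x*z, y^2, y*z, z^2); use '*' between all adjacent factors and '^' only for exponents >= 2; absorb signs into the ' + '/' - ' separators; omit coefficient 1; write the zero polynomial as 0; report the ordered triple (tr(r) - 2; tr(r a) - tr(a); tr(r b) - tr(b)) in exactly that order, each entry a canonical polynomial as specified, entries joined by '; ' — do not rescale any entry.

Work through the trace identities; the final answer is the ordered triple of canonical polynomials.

x^2*y^3 - 2*x*y^2*z - x^2*y + y*z^2 + x*z - y - 2; x^2*y^2*z - x^3*y - 2*x*y*z^2 + x^2*z + z^3 + 2*x*y - x - 3*z; x^2*y^4 - 2*x*y^3*z - 2*x^2*y^2 + y^2*z^2 + 3*x*y*z - y^2 - z^2 - y + 2

tr(b^2) = tr(b) tr(b) - tr(1)  (reduce the b square) = y^2 - 2
tr(b^3) = tr(b) tr(b^2) - tr(b)  (reduce the b square) = y^3 - 3*y
tr(b a b) = tr(b) tr(a b) - tr(a)  (reduce the b square) = y*z - x
tr(b^3 a) = tr(b) tr(b a b) - tr(b a)  (reduce the b square) = y^2*z - x*y - z
tr(b a^-1 b^2) = tr(b^3) tr(a) - tr(b^3 a)  (eliminate a^-1) = x*y^3 - y^2*z - 2*x*y + z
tr(a b a b) = tr(a b) tr(a b) - tr(1)  (split on a) = z^2 - 2
tr(a b a) = tr(a) tr(b a) - tr(b)  (reduce the a square) = x*z - y
tr(b^2 a b a) = tr(b) tr(a b a b) - tr(a b a)  (reduce the b square) = y*z^2 - x*z - y
tr(b a^-1 b^2 a) = tr(b^2 a b) tr(a) - tr(b^2 a b a)  (eliminate a^-1) = x*y^2*z - x^2*y - y*z^2 + y
tr(b a^-1 b a^-1 b) = tr(b a^-1 b^2) tr(a) - tr(b a^-1 b^2 a)  (eliminate a^-1) = x^2*y^3 - 2*x*y^2*z - x^2*y + y*z^2 + x*z - y
tr(b a b a b a) = tr(a b) tr(a b a b) - tr(a^-1 b^-1) = z^3 - 3*z
tr(b a b a^-1 b a) = tr(b a b a b) tr(a) - tr(b a b a b a) = x*y*z^2 - x^2*z - z^3 - x*y + 3*z
tr(b a^-1 b a^-1 b a) = tr(b a b a^-1 b) tr(a) - tr(b a b a^-1 b a) = x^2*y^2*z - x^3*y - 2*x*y*z^2 + x^2*z + z^3 + 2*x*y - 3*z
tr(b^4) = tr(b) tr(b^3) - tr(b^2)   [square of b] = y^4 - 4*y^2 + 2
tr(b^4 a) = tr(b) tr(b^2 a b) - tr(b^2 a)   [square of b] = y^3*z - x*y^2 - 2*y*z + x
tr(b^3 a^-1 b) = tr(b^4) tr(a) - tr(b^4 a)   [inverse elimination on a] = x*y^4 - y^3*z - 3*x*y^2 + 2*y*z + x
tr(b a b^3 a) = tr(b) tr(a b a b^2) - tr(a b a b)   [square of b] = y^2*z^2 - x*y*z - y^2 - z^2 + 2
tr(b^3 a^-1 b a) = tr(b a b^3) tr(a) - tr(b a b^3 a)   [inverse elimination on a] = x*y^3*z - x^2*y^2 - y^2*z^2 - x*y*z + x^2 + y^2 + z^2 - 2
tr(b a^-1 b a^-1 b^2) = tr(b^3 a^-1 b) tr(a) - tr(b^3 a^-1 b a)   [inverse elimination on a] = x^2*y^4 - 2*x*y^3*z - 2*x^2*y^2 + y^2*z^2 + 3*x*y*z - y^2 - z^2 + 2
assemble the triple (tr(r) - 2; tr(r a) - x; tr(r b) - y)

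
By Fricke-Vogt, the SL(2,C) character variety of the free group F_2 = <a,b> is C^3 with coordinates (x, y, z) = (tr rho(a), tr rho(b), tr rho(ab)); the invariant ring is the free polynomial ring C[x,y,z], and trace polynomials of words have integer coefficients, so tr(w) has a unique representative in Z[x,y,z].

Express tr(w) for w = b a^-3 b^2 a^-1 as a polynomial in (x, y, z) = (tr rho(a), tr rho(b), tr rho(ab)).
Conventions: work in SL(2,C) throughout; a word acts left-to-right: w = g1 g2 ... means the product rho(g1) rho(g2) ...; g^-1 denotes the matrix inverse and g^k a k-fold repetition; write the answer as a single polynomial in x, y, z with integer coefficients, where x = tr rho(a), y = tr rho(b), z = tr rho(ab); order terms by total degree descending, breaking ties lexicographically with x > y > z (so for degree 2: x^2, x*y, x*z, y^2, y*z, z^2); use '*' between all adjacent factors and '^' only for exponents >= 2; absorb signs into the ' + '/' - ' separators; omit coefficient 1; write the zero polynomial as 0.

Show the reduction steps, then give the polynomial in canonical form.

x^4*y^3 - 2*x^3*y^2*z - x^4*y - 2*x^2*y^3 + x^2*y*z^2 + x^3*z + 3*x*y^2*z + 2*x^2*y - y*z^2 - 2*x*z + y

trace(b^2) = trace(b) trace(b) - trace(1)  (reduce the b square) = y^2 - 2
trace(b^3) = trace(b) trace(b^2) - trace(b)  (reduce the b square) = y^3 - 3*y
trace(a b^2) = trace(b) trace(a b) - trace(a)  (reduce the b square) = y*z - x
trace(b^3 a) = trace(b) trace(a b^2) - trace(a b)  (reduce the b square) = y^2*z - x*y - z
trace(b a^-1 b^2) = trace(b^3) trace(a) - trace(b^3 a)  (eliminate a^-1) = x*y^3 - y^2*z - 2*x*y + z
trace(a b a b) = trace(a b) trace(a b) - trace(1)  (split on a) = z^2 - 2
trace(a b a) = trace(a) trace(b a) - trace(b)  (reduce the a square) = x*z - y
trace(b^2 a b a) = trace(b) trace(a b a b) - trace(a b a)  (reduce the b square) = y*z^2 - x*z - y
trace(b a^-1 b^2 a) = trace(b^2 a b) trace(a) - trace(b^2 a b a)  (eliminate a^-1) = x*y^2*z - x^2*y - y*z^2 + y
trace(a^-1 b^2 a^-1 b) = trace(b a^-1 b^2) trace(a) - trace(b a^-1 b^2 a)  (eliminate a^-1) = x^2*y^3 - 2*x*y^2*z - x^2*y + y*z^2 + x*z - y
trace(b^2 a^-1 b a^-2) = trace(a^-1 b^2 a^-1 b) trace(a) - trace(a^-1 b^2 a^-1 b a)  (eliminate a^-1) = x^3*y^3 - 2*x^2*y^2*z - x^3*y - x*y^3 + x*y*z^2 + x^2*z + y^2*z + x*y - z
trace(b a^-3 b^2 a^-1) = trace(b^2 a^-1 b a^-2) trace(a) - trace(b^2 a^-1 b a^-1)  (eliminate a^-1) = x^4*y^3 - 2*x^3*y^2*z - x^4*y - 2*x^2*y^3 + x^2*y*z^2 + x^3*z + 3*x*y^2*z + 2*x^2*y - y*z^2 - 2*x*z + y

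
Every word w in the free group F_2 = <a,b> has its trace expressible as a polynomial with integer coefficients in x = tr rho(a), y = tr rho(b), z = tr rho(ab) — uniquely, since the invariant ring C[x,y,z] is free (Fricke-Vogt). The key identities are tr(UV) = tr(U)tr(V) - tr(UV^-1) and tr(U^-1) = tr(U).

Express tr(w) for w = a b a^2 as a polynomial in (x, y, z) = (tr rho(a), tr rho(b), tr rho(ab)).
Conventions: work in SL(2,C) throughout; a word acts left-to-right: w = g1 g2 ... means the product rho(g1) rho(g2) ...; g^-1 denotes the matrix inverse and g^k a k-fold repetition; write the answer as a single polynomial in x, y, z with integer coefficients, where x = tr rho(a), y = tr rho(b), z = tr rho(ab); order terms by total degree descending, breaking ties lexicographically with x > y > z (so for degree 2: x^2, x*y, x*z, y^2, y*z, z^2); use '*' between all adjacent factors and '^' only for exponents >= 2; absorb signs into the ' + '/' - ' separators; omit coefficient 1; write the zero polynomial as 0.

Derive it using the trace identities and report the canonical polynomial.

x^2*z - x*y - z

tr(a b a) = tr(a) tr(b a) - tr(b) = x*z - y
and tr(a b a^2) = tr(a) tr(a b a) - tr(a b) = x^2*z - x*y - z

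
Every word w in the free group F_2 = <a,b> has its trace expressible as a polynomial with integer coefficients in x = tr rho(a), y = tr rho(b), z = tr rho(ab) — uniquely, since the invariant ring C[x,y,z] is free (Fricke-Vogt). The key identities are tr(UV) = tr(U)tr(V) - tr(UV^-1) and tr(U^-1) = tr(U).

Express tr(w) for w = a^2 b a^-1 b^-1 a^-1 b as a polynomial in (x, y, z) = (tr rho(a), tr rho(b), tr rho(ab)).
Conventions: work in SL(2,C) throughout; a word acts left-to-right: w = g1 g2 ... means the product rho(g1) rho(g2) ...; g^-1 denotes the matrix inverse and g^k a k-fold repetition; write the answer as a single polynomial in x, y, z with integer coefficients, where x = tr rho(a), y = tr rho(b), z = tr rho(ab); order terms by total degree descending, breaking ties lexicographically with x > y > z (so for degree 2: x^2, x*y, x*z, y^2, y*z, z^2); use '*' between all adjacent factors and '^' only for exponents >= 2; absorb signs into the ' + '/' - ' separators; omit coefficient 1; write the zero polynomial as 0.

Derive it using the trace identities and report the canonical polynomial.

use: tr(a b a) = tr(a) * tr(b a) - tr(b)  (reduce the a square) = x*z - y
tr(a^2 b a) = tr(a) * tr(a b a) - tr(a b)  (reduce the a square) = x^2*z - x*y - z
tr(b a b a) = tr(b a) * tr(b a) - tr(1)  (split on b) = z^2 - 2
apply: tr(b a b) = tr(b) * tr(a b) - tr(a)  (reduce the b square) = y*z - x
tr(b a^2 b a) = tr(a) * tr(b a b a) - tr(b a b)  (reduce the a square) = x*z^2 - y*z - x
apply: tr(b^2) = tr(b) * tr(b) - tr(1)  (reduce the b square) = y^2 - 2
use: tr(b a^2 b) = tr(a) * tr(b^2 a) - tr(b^2)  (reduce the a square) = x*y*z - x^2 - y^2 + 2
tr(a b a^2 b a) = tr(a) * tr(b a^2 b a) - tr(b a^2 b)  (reduce the a square) = x^2*z^2 - 2*x*y*z + y^2 - 2
apply: tr(b a b a b a) = tr(b a b a) * tr(b a) - tr(a b)  (split on b) = z^3 - 3*z
use: tr(b a b a b) = tr(b) * tr(a b a b) - tr(a b a)  (reduce the b square) = y*z^2 - x*z - y
tr(a b a^2 b a b) = tr(a) * tr(b a b a b a) - tr(b a b a b)  (reduce the a square) = x*z^3 - y*z^2 - 2*x*z + y
tr(b a^2 b a b^-1 a) = tr(a b a^2 b a) * tr(b) - tr(a b a^2 b a b)  (eliminate b^-1) = x^2*y*z^2 - 2*x*y^2*z - x*z^3 + y^3 + y*z^2 + 2*x*z - 3*y
apply: tr(b^-1 a^-1 b a^2 b a) = tr(b a^2 b a b^-1) * tr(a) - tr(b a^2 b a b^-1 a)  (eliminate a^-1) = -x^2*y*z^2 + x^3*z + 2*x*y^2*z + x*z^3 - x^2*y - y^3 - y*z^2 - 3*x*z + 3*y
use: tr(a^2 b a^-1 b^-1 a^-1 b) = tr(b^-1 a^-1 b a^2 b) * tr(a) - tr(b^-1 a^-1 b a^2 b a)  (eliminate a^-1) = x^2*y*z^2 - x^3*z - 2*x*y^2*z - x*z^3 + x^2*y + y^3 + y*z^2 + 4*x*z - 3*y

x^2*y*z^2 - x^3*z - 2*x*y^2*z - x*z^3 + x^2*y + y^3 + y*z^2 + 4*x*z - 3*y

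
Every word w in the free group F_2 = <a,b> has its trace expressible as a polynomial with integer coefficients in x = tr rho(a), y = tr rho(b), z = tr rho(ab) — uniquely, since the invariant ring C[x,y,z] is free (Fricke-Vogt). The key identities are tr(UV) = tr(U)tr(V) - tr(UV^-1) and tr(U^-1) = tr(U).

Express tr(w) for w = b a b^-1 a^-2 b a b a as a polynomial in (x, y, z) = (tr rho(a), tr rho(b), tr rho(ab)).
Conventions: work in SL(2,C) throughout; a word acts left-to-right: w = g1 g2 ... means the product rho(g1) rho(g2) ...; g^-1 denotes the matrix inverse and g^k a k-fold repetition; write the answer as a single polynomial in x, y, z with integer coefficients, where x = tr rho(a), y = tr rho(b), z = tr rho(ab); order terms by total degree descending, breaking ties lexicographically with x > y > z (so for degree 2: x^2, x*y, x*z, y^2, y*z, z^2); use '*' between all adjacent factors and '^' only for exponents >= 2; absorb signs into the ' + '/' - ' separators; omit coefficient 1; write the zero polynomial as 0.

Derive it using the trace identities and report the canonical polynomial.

tr(a b a b) = tr(a b) tr(a b) - tr(1)   [split at a repeated a] = z^2 - 2
tr(a b a) = tr(a) tr(b a) - tr(b)   [square of a] = x*z - y
tr(b a b a b) = tr(b) tr(a b a b) - tr(a b a)   [square of b] = y*z^2 - x*z - y
tr(b a b a b a) = tr(b a) tr(b a b a) - tr(b^-1 a^-1)   [split at a repeated b] = z^3 - 3*z
tr(a^-1 b a b a b) = tr(b a b a b) tr(a) - tr(b a b a b a)   [inverse elimination on a] = x*y*z^2 - x^2*z - z^3 - x*y + 3*z
tr(b a b) = tr(b) tr(a b) - tr(a)   [square of b] = y*z - x
tr(a b a b a) = tr(a) tr(b a b a) - tr(b a b)   [square of a] = x*z^2 - y*z - x
tr(b a b a b a b) = tr(b) tr(a b a b a b) - tr(a b a b a)   [square of b] = y*z^3 - x*z^2 - 2*y*z + x
tr(b a b a b a b a) = tr(a b a b) tr(a b a b) - tr(1)   [split at a repeated a] = z^4 - 4*z^2 + 2
tr(b a b a b a b a^-1) = tr(b a b a b a b) tr(a) - tr(b a b a b a b a)   [inverse elimination on a] = x*y*z^3 - x^2*z^2 - z^4 - 2*x*y*z + x^2 + 4*z^2 - 2
tr(a^-2 b a b a b a b) = tr(b a b a b a b a^-1) tr(a) - tr(b a b a b a b)   [inverse elimination on a] = x^2*y*z^3 - x^3*z^2 - x*z^4 - 2*x^2*y*z - y*z^3 + x^3 + 5*x*z^2 + 2*y*z - 3*x
tr(b a b^-1 a^-2 b a b a) = tr(a^-2 b a b a b a) tr(b) - tr(a^-2 b a b a b a b)   [inverse elimination on b] = -x^2*y*z^3 + x^3*z^2 + x*y^2*z^2 + x*z^4 + x^2*y*z - x^3 - x*y^2 - 5*x*z^2 + y*z + 3*x

-x^2*y*z^3 + x^3*z^2 + x*y^2*z^2 + x*z^4 + x^2*y*z - x^3 - x*y^2 - 5*x*z^2 + y*z + 3*x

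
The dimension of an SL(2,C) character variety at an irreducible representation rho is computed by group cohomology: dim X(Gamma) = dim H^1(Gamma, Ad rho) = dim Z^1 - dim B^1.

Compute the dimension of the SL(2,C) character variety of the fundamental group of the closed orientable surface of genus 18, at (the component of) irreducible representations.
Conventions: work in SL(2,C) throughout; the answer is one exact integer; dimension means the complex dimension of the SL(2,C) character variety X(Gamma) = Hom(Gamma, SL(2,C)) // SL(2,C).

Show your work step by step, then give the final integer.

Gamma = pi_1(Sigma_18) = < a_1, b_1, ..., a_18, b_18 | prod [a_i, b_i] > has 2g = 36 generators and 1 relator.
Before the relator condition, cocycle space has dim 3*36 = 108.
H^2 = coker(d_2) is dual to H^0 = 0 at irreducible rho (Poincare duality), so d_2 is onto: dim Z^1 = 105.
As always at irreducible rho, dim B^1 = 3.
Hence dim X = 105 - 3 = 102.

102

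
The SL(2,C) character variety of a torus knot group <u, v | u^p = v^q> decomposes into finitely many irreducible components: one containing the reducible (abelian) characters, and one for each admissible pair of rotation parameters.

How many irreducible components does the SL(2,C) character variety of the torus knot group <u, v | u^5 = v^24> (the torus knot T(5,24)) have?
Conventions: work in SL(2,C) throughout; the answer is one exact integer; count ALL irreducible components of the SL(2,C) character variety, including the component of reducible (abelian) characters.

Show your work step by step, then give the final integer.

47

For T(5,24): irreducibility forces the central element u^5 = v^24 to one of +I, -I.
On an irreducible component, tr(u) is locked at 2*cos(pi*alpha/5) for some alpha in 1..4, and tr(v) at 2*cos(pi*beta/24) for some beta in 1..23.
Consistency of u^5 = (-1)^alpha I with v^24 = (-1)^beta I forces alpha = beta (mod 2).
Enumerate parity-matched pairs: 2*12 odd-odd plus 2*11 even-even gives 46.
components with irreducible characters: 46; plus the single component of reducible (abelian) characters: total 47.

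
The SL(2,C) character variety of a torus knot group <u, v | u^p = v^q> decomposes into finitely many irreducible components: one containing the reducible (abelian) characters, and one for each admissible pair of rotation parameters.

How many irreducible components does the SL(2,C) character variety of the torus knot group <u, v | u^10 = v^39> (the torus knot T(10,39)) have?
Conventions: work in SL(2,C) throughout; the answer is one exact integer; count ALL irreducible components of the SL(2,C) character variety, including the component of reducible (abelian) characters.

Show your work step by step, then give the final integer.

Gamma = < u, v | u^10 = v^39 > (torus knot T(10,39)); the central element u^10 = v^39 acts as +I or -I in any irreducible SL(2,C) representation.
So on each irreducible component the traces are pinned: tr(u) = 2*cos(pi*alpha/10) with 1 <= alpha <= 9, tr(v) = 2*cos(pi*beta/39) with 1 <= beta <= 38.
u^10 = (-1)^alpha I and v^39 = (-1)^beta I must agree, so alpha and beta have equal parity.
Enumerate parity-matched pairs: 5*19 odd-odd plus 4*19 even-even gives 171.
Total: 171 irreducible-character components + 1 reducible (abelian) component = 172.

172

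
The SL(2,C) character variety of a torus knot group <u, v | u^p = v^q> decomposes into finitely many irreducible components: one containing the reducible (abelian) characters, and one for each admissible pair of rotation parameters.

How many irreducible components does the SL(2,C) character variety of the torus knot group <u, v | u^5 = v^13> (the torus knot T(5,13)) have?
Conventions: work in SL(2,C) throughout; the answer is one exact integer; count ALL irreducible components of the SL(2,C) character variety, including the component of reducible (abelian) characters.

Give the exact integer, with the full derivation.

25

For T(5,13): irreducibility forces the central element u^5 = v^13 to one of +I, -I.
On an irreducible component, tr(u) is locked at 2*cos(pi*alpha/5) for some alpha in 1..4, and tr(v) at 2*cos(pi*beta/13) for some beta in 1..12.
u^5 = (-1)^alpha I and v^13 = (-1)^beta I must agree, so alpha and beta have equal parity.
count pairs: odd alpha (2 choices) x odd beta (6), plus even alpha (2) x even beta (6): 2*6 + 2*6 = 24.
components with irreducible characters: 24; plus the single component of reducible (abelian) characters: total 25.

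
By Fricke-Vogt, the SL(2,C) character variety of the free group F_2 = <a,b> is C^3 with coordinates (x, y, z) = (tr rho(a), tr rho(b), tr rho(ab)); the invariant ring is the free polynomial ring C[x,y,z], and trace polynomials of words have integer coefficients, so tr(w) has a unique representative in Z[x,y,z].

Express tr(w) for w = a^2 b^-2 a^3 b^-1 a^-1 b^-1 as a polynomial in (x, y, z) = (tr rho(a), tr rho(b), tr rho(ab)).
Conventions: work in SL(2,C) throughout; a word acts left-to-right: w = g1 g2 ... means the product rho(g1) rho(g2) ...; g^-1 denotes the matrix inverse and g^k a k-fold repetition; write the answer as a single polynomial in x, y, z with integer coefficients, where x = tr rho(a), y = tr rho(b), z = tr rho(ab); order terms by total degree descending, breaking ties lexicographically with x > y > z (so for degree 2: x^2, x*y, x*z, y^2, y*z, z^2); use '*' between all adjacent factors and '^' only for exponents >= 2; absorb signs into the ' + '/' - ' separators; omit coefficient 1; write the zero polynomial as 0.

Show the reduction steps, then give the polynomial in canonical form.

x^5*y^3*z - x^6*y^2 - 2*x^4*y^2*z^2 - 3*x^3*y^3*z + x^3*y*z^3 + x^6 + 5*x^4*y^2 + x^4*z^2 + 4*x^2*y^2*z^2 + 2*x*y^3*z - x*y*z^3 - 6*x^4 - 6*x^2*y^2 - 3*x^2*z^2 - y^2*z^2 - x*y*z + 9*x^2 + y^2 + z^2 - 2

trace(a^2) = trace(a) * trace(a) - trace(1) = x^2 - 2
apply: trace(a^3) = trace(a) * trace(a^2) - trace(a) = x^3 - 3*x
trace(a^4) = trace(a) * trace(a^3) - trace(a^2) = x^4 - 4*x^2 + 2
use: trace(a b a) = trace(a) * trace(b a) - trace(b) = x*z - y
use: trace(a b a^2) = trace(a) * trace(a b a) - trace(a b) = x^2*z - x*y - z
use: trace(a^4 b) = trace(a) * trace(a b a^2) - trace(a b a) = x^3*z - x^2*y - 2*x*z + y
use: trace(a^2 b^-1 a^2) = trace(a^4) * trace(b) - trace(a^4 b) = x^4*y - x^3*z - 3*x^2*y + 2*x*z + y
use: trace(b a b a) = trace(b a) * trace(b a) - trace(1) = z^2 - 2
use: trace(b a b) = trace(b) * trace(a b) - trace(a) = y*z - x
trace(b a^2 b a) = trace(a) * trace(b a b a) - trace(b a b) = x*z^2 - y*z - x
apply: trace(b^2) = trace(b) * trace(b) - trace(1) = y^2 - 2
use: trace(b a^2 b) = trace(a) * trace(b^2 a) - trace(b^2) = x*y*z - x^2 - y^2 + 2
apply: trace(a^2 b a^2 b) = trace(a) * trace(b a^2 b a) - trace(b a^2 b) = x^2*z^2 - 2*x*y*z + y^2 - 2
apply: trace(a^2 b^-1 a^2 b) = trace(a^2 b a^2) * trace(b) - trace(a^2 b a^2 b) = x^3*y*z - x^2*y^2 - x^2*z^2 + 2
trace(b^-1 a^2 b^-1 a^2) = trace(a^2 b^-1 a^2) * trace(b) - trace(a^2 b^-1 a^2 b) = x^4*y^2 - 2*x^3*y*z - 2*x^2*y^2 + x^2*z^2 + 2*x*y*z + y^2 - 2
trace(b^-1 a^2 b^-2 a^2) = trace(b^-1 a^2 b^-1 a^2) * trace(b) - trace(b^-1 a^2 b^-1 a^2 b) = x^4*y^3 - 2*x^3*y^2*z - x^4*y - 2*x^2*y^3 + x^2*y*z^2 + x^3*z + 2*x*y^2*z + 3*x^2*y + y^3 - 2*x*z - 3*y
apply: trace(a^5) = trace(a) * trace(a^4) - trace(a^3) = x^5 - 5*x^3 + 5*x
apply: trace(a^5 b) = trace(a) * trace(a b a^3) - trace(a b a^2) = x^4*z - x^3*y - 3*x^2*z + 2*x*y + z
trace(b^-1 a^5) = trace(a^5) * trace(b) - trace(a^5 b) = x^5*y - x^4*z - 4*x^3*y + 3*x^2*z + 3*x*y - z
use: trace(a^2 b^-2 a^3) = trace(b^-1 a^5) * trace(b) - trace(b^-1 a^5 b) = x^5*y^2 - x^4*y*z - x^5 - 4*x^3*y^2 + 3*x^2*y*z + 5*x^3 + 3*x*y^2 - y*z - 5*x
trace(a^3 b a^3) = trace(a) * trace(a^2 b a^3) - trace(a^2 b a^2) = x^5*z - x^4*y - 4*x^3*z + 3*x^2*y + 3*x*z - y
trace(b a^3 b a^2) = trace(a) * trace(b a^2 b a^2) - trace(b a^2 b a) = x^3*z^2 - 2*x^2*y*z + x*y^2 - x*z^2 + y*z - x
use: trace(b a^3 b a) = trace(a) * trace(b a b a^2) - trace(b a b a) = x^2*z^2 - x*y*z - x^2 - z^2 + 2
trace(a^3 b a^3 b) = trace(a) * trace(b a^3 b a^2) - trace(b a^3 b a) = x^4*z^2 - 2*x^3*y*z + x^2*y^2 - 2*x^2*z^2 + 2*x*y*z + z^2 - 2
trace(a^2 b^-1 a^3 b a) = trace(a^3 b a^3) * trace(b) - trace(a^3 b a^3 b) = x^5*y*z - x^4*y^2 - x^4*z^2 - 2*x^3*y*z + 2*x^2*y^2 + 2*x^2*z^2 + x*y*z - y^2 - z^2 + 2
apply: trace(a^2 b a b a^2) = trace(a) * trace(a^2 b a b a) - trace(a^2 b a b) = x^3*z^2 - x^2*y*z - x^3 - 2*x*z^2 + y*z + 3*x
use: trace(a^3 b a b a^2) = trace(a) * trace(a^2 b a b a^2) - trace(a^2 b a b a) = x^4*z^2 - x^3*y*z - x^4 - 3*x^2*z^2 + 2*x*y*z + 4*x^2 + z^2 - 2
trace(b a b a b a) = trace(a b) * trace(a b a b) - trace(a^-1 b^-1) = z^3 - 3*z
trace(b a b a b) = trace(b) * trace(a b a b) - trace(a b a) = y*z^2 - x*z - y
apply: trace(b a b a^2 b a) = trace(a) * trace(b a b a b a) - trace(b a b a b) = x*z^3 - y*z^2 - 2*x*z + y
apply: trace(b^2 a b) = trace(b) * trace(a b^2) - trace(a b) = y^2*z - x*y - z
trace(b a b a^2 b) = trace(a) * trace(b^2 a b a) - trace(b^2 a b) = x*y*z^2 - x^2*z - y^2*z + z
trace(a b a b a^2 b a) = trace(a) * trace(b a b a^2 b a) - trace(b a b a^2 b) = x^2*z^3 - 2*x*y*z^2 - x^2*z + y^2*z + x*y - z
trace(a^3 b a b a^2 b) = trace(a) * trace(a b a b a^2 b a) - trace(a b a b a^2 b) = x^3*z^3 - 2*x^2*y*z^2 - x^3*z + x*y^2*z - x*z^3 + x^2*y + y*z^2 + x*z - y
apply: trace(a^2 b^-1 a^3 b a b) = trace(a^3 b a b a^2) * trace(b) - trace(a^3 b a b a^2 b) = x^4*y*z^2 - x^3*y^2*z - x^3*z^3 - x^4*y - x^2*y*z^2 + x^3*z + x*y^2*z + x*z^3 + 3*x^2*y - x*z - y
use: trace(a^3 b a b^-1 a^2 b^-1) = trace(a^2 b^-1 a^3 b a) * trace(b) - trace(a^2 b^-1 a^3 b a b) = x^5*y^2*z - x^4*y^3 - 2*x^4*y*z^2 - x^3*y^2*z + x^3*z^3 + x^4*y + 2*x^2*y^3 + 3*x^2*y*z^2 - x^3*z - x*z^3 - 3*x^2*y - y^3 - y*z^2 + x*z + 3*y
trace(a^3 b a b^-1 a^2) = trace(a^5 b a) * trace(b) - trace(a^5 b a b) = x^5*y*z - x^4*y^2 - x^4*z^2 - 3*x^3*y*z + x^4 + 3*x^2*y^2 + 3*x^2*z^2 + x*y*z - 4*x^2 - y^2 - z^2 + 2
use: trace(b^-1 a^2 b^-2 a^3 b a) = trace(a^3 b a b^-1 a^2 b^-1) * trace(b) - trace(a^3 b a b^-1 a^2) = x^5*y^3*z - x^4*y^4 - 2*x^4*y^2*z^2 - x^5*y*z - x^3*y^3*z + x^3*y*z^3 + 2*x^4*y^2 + x^4*z^2 + 2*x^2*y^4 + 3*x^2*y^2*z^2 + 2*x^3*y*z - x*y*z^3 - x^4 - 6*x^2*y^2 - 3*x^2*z^2 - y^4 - y^2*z^2 + 4*x^2 + 4*y^2 + z^2 - 2
use: trace(a^-1 b^-1 a^2 b^-2 a^3 b) = trace(b^-1 a^2 b^-2 a^3 b) * trace(a) - trace(b^-1 a^2 b^-2 a^3 b a) = -x^5*y^3*z + x^6*y^2 + x^4*y^4 + 2*x^4*y^2*z^2 + x^3*y^3*z - x^3*y*z^3 - x^6 - 6*x^4*y^2 - x^4*z^2 - 2*x^2*y^4 - 3*x^2*y^2*z^2 + x^3*y*z + x*y*z^3 + 6*x^4 + 9*x^2*y^2 + 3*x^2*z^2 + y^4 + y^2*z^2 - x*y*z - 9*x^2 - 4*y^2 - z^2 + 2
apply: trace(a^2 b^-2 a^3 b^-1 a^-1 b^-1) = trace(a^-1 b^-1 a^2 b^-2 a^3) * trace(b) - trace(a^-1 b^-1 a^2 b^-2 a^3 b) = x^5*y^3*z - x^6*y^2 - 2*x^4*y^2*z^2 - 3*x^3*y^3*z + x^3*y*z^3 + x^6 + 5*x^4*y^2 + x^4*z^2 + 4*x^2*y^2*z^2 + 2*x*y^3*z - x*y*z^3 - 6*x^4 - 6*x^2*y^2 - 3*x^2*z^2 - y^2*z^2 - x*y*z + 9*x^2 + y^2 + z^2 - 2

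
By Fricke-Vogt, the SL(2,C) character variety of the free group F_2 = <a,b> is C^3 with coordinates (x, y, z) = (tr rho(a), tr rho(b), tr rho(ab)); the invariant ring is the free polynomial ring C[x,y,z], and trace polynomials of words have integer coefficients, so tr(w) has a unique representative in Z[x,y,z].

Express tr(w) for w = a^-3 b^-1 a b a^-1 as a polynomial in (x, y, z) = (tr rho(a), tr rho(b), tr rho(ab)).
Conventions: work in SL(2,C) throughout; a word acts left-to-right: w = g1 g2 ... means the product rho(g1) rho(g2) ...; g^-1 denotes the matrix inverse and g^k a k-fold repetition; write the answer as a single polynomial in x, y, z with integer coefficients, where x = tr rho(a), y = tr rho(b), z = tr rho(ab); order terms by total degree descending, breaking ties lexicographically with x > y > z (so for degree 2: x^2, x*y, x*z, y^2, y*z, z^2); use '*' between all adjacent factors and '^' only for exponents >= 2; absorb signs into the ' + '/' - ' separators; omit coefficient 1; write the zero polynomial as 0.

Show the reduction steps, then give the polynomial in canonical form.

-x^4*y*z + x^5 + x^3*y^2 + x^3*z^2 + 2*x^2*y*z - 5*x^3 - 2*x*y^2 - 2*x*z^2 + 5*x

use: trace(a^-1 b) = trace(b) * trace(a) - trace(b a) = x*y - z
use: trace(b a^-2) = trace(a^-1 b) * trace(a) - trace(a^-1 b a) = x^2*y - x*z - y
trace(b a b) = trace(b) * trace(a b) - trace(a) = y*z - x
apply: trace(b a b a) = trace(b a) * trace(b a) - trace(1) = z^2 - 2
trace(b a b a^-1) = trace(b a b) * trace(a) - trace(b a b a) = x*y*z - x^2 - z^2 + 2
trace(a^-1 b a b a^-1) = trace(b a b a^-1) * trace(a) - trace(b a b) = x^2*y*z - x^3 - x*z^2 - y*z + 3*x
use: trace(a b a^-3 b) = trace(a^-1 b a b a^-1) * trace(a) - trace(a^-1 b a b) = x^3*y*z - x^4 - x^2*z^2 - 2*x*y*z + 4*x^2 + z^2 - 2
trace(b^-1 a b a^-3) = trace(a b a^-3) * trace(b) - trace(a b a^-3 b) = -x^3*y*z + x^4 + x^2*y^2 + x^2*z^2 + x*y*z - 4*x^2 - y^2 - z^2 + 2
trace(a^-1 b^-1 a b) = trace(a b a^-1) * trace(b) - trace(a b a^-1 b) = -x*y*z + x^2 + y^2 + z^2 - 2
trace(b^-1 a b a^-2) = trace(a^-1 b^-1 a b) * trace(a) - trace(a^-1 b^-1 a b a) = -x^2*y*z + x^3 + x*y^2 + x*z^2 - 3*x
trace(a^-3 b^-1 a b a^-1) = trace(b^-1 a b a^-3) * trace(a) - trace(b^-1 a b a^-2) = -x^4*y*z + x^5 + x^3*y^2 + x^3*z^2 + 2*x^2*y*z - 5*x^3 - 2*x*y^2 - 2*x*z^2 + 5*x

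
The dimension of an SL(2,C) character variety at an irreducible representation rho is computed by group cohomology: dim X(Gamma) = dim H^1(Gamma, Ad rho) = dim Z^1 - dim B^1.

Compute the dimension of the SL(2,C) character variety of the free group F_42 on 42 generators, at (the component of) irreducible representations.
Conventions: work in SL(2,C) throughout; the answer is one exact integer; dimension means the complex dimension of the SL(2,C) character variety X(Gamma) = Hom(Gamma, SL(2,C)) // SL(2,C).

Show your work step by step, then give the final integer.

123

Here Gamma is free of rank 42 — no relator constrains a cocycle.
So Z^1 = (sl_2)^42 in full: dim Z^1 = 126.
At an irreducible rho the centralizer of the image in sl_2 is 0, so the coboundary map sl_2 -> Z^1 is injective: dim B^1 = 3.
dim H^1 = 126 - 3 = 123, which is dim X.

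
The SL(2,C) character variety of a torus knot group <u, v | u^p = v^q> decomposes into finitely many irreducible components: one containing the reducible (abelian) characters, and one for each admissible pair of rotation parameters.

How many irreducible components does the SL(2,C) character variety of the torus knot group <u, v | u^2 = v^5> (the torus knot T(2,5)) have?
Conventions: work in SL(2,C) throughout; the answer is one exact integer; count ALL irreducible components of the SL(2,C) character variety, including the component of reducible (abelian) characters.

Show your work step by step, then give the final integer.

3

For T(2,5): irreducibility forces the central element u^2 = v^5 to one of +I, -I.
So on each irreducible component the traces are pinned: tr(u) = 2*cos(pi*alpha/2) with 1 <= alpha <= 1, tr(v) = 2*cos(pi*beta/5) with 1 <= beta <= 4.
Consistency of u^2 = (-1)^alpha I with v^5 = (-1)^beta I forces alpha = beta (mod 2).
Counting: 1 odd alphas x 2 odd betas + 0 even alphas x 2 even betas = 2 + 0 = 2.
That is 2 components of irreducible characters, and with the reducible (abelian) component the total is 3.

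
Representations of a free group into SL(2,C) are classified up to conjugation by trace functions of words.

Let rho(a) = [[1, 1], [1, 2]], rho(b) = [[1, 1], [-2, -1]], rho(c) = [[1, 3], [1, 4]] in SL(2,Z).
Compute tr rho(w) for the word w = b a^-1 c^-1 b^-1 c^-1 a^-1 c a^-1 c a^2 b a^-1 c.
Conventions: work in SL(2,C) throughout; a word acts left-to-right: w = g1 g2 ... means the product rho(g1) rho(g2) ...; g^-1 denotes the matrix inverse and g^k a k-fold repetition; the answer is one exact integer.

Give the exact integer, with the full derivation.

-5846

rho(b) = [[1, 1], [-2, -1]]
... * rho(a^-1) = [[2, -1], [-1, 1]]  ->  [[1, 0], [-3, 1]]
... * rho(c^-1) = [[4, -3], [-1, 1]]  ->  [[4, -3], [-13, 10]]
... * rho(b^-1) = [[-1, -1], [2, 1]]  ->  [[-10, -7], [33, 23]]
... * rho(c^-1) = [[4, -3], [-1, 1]]  ->  [[-33, 23], [109, -76]]
... * rho(a^-1) = [[2, -1], [-1, 1]]  ->  [[-89, 56], [294, -185]]
... * rho(c) = [[1, 3], [1, 4]]  ->  [[-33, -43], [109, 142]]
... * rho(a^-1) = [[2, -1], [-1, 1]]  ->  [[-23, -10], [76, 33]]
... * rho(c) = [[1, 3], [1, 4]]  ->  [[-33, -109], [109, 360]]
... * rho(a) = [[1, 1], [1, 2]]  ->  [[-142, -251], [469, 829]]
... * rho(a) = [[1, 1], [1, 2]]  ->  [[-393, -644], [1298, 2127]]
... * rho(b) = [[1, 1], [-2, -1]]  ->  [[895, 251], [-2956, -829]]
... * rho(a^-1) = [[2, -1], [-1, 1]]  ->  [[1539, -644], [-5083, 2127]]
... * rho(c) = [[1, 3], [1, 4]]  ->  [[895, 2041], [-2956, -6741]]
tr = 895 + -6741 = -5846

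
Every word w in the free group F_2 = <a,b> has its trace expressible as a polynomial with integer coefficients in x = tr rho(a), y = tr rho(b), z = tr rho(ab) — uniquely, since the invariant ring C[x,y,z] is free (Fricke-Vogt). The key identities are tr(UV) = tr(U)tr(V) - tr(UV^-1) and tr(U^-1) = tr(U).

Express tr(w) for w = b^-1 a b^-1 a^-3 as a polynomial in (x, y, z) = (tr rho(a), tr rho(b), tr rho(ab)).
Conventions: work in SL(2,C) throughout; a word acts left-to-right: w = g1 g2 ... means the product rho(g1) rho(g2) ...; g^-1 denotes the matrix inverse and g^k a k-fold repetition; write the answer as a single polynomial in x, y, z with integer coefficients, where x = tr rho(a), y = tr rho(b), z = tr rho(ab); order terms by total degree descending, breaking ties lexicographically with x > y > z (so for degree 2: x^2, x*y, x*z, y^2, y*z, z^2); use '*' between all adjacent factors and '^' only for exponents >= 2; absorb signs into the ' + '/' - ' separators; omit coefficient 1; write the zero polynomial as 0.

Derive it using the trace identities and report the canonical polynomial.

x^3*y*z - x^4 - x^2*y^2 - x^2*z^2 + 4*x^2 + z^2 - 2

trace(b^-1) = trace(b) = y
trace(a b a) = trace(a) trace(b a) - trace(b)  (reduce the a square) = x*z - y
trace(a b a b) = trace(b a) trace(b a) - trace(1)  (split on b) = z^2 - 2
trace(b^-1 a b a) = trace(a b a) trace(b) - trace(a b a b)  (eliminate b^-1) = x*y*z - y^2 - z^2 + 2
trace(a^-1 b^-1 a b) = trace(b^-1 a b) trace(a) - trace(b^-1 a b a)  (eliminate a^-1) = -x*y*z + x^2 + y^2 + z^2 - 2
trace(b^-1 a b^-1 a^-1) = trace(a^-1 b^-1 a) trace(b) - trace(a^-1 b^-1 a b)  (eliminate b^-1) = x*y*z - x^2 - z^2 + 2
trace(b^-1 a) = trace(a) trace(b) - trace(a b)  (eliminate b^-1) = x*y - z
trace(b^-1 a b^-1) = trace(b^-1 a) trace(b) - trace(b^-1 a b)  (eliminate b^-1) = x*y^2 - y*z - x
trace(a^-2 b^-1 a b^-1) = trace(b^-1 a b^-1 a^-1) trace(a) - trace(b^-1 a b^-1)  (eliminate a^-1) = x^2*y*z - x^3 - x*y^2 - x*z^2 + y*z + 3*x
trace(b^-1 a b^-1 a^-3) = trace(a^-2 b^-1 a b^-1) trace(a) - trace(a^-2 b^-1 a b^-1 a)  (eliminate a^-1) = x^3*y*z - x^4 - x^2*y^2 - x^2*z^2 + 4*x^2 + z^2 - 2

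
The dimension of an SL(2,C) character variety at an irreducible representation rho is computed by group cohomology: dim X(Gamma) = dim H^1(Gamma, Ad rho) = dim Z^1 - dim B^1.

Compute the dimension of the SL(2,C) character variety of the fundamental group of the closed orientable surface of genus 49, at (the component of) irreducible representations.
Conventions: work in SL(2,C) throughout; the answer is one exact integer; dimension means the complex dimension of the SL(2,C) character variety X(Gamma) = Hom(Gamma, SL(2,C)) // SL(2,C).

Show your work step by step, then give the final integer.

Gamma = pi_1(Sigma_49) = < a_1, b_1, ..., a_49, b_49 | prod [a_i, b_i] > has 2g = 98 generators and 1 relator.
Before the relator condition, cocycle space has dim 3*98 = 294.
At an irreducible rho, H^2 = coker(d_2) vanishes (Poincare duality: H^2 is dual to H^0 = invariants = 0), so d_2 is surjective onto sl_2 and dim Z^1 = 294 - 3 = 291.
Coboundaries contribute dim B^1 = 3 (injective at irreducible rho).
Hence dim X = 291 - 3 = 288.

288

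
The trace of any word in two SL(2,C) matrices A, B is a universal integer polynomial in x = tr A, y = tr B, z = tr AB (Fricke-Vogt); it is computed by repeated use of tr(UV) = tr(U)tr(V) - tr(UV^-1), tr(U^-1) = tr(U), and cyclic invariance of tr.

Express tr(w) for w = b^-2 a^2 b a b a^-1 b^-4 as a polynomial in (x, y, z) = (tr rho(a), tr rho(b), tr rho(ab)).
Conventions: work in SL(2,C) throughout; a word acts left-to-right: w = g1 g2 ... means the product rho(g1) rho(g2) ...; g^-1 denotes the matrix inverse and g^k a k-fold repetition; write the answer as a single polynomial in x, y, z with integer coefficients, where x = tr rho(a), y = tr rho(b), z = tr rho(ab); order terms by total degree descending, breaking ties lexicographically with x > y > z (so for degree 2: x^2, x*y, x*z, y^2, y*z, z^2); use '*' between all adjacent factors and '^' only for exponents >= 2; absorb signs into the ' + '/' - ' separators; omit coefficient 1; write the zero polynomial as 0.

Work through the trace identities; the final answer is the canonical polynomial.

tr(a b a) = tr(a)*tr(b a) - tr(b) = x*z - y
use: tr(a^2 b a) = tr(a)*tr(a b a) - tr(a b) = x^2*z - x*y - z
use: tr(b a b a) = tr(a b)*tr(a b) - tr(1) = z^2 - 2
apply: tr(b a b) = tr(b)*tr(a b) - tr(a) = y*z - x
apply: tr(a^2 b a b) = tr(a)*tr(b a b a) - tr(b a b) = x*z^2 - y*z - x
tr(a^2 b a b^-1) = tr(a^2 b a)*tr(b) - tr(a^2 b a b) = x^2*y*z - x*y^2 - x*z^2 + x
use: tr(a^2 b a b^-2) = tr(a^2 b a b^-1)*tr(b) - tr(a^2 b a) = x^2*y^2*z - x*y^3 - x*y*z^2 - x^2*z + 2*x*y + z
use: tr(b^-2 a^2 b a b^-1) = tr(a^2 b a b^-2)*tr(b) - tr(a^2 b a b^-1) = x^2*y^3*z - x*y^4 - x*y^2*z^2 - 2*x^2*y*z + 3*x*y^2 + x*z^2 + y*z - x
use: tr(b^-4 a^2 b a) = tr(b^-2 a^2 b a b^-1)*tr(b) - tr(b^-2 a^2 b a) = x^2*y^4*z - x*y^5 - x*y^3*z^2 - 3*x^2*y^2*z + 4*x*y^3 + 2*x*y*z^2 + x^2*z + y^2*z - 3*x*y - z
tr(a^2 b a b a) = tr(a)*tr(b a b a^2) - tr(b a b a) = x^2*z^2 - x*y*z - x^2 - z^2 + 2
use: tr(b a b a b a) = tr(a b)*tr(a b a b) - tr(a^-1 b^-1) = z^3 - 3*z
tr(b a b a b) = tr(b)*tr(a b a b) - tr(a b a) = y*z^2 - x*z - y
use: tr(a^2 b a b a b) = tr(a)*tr(b a b a b a) - tr(b a b a b) = x*z^3 - y*z^2 - 2*x*z + y
tr(b^-1 a^2 b a b a) = tr(a^2 b a b a)*tr(b) - tr(a^2 b a b a b) = x^2*y*z^2 - x*y^2*z - x*z^3 - x^2*y + 2*x*z + y
apply: tr(b^-1 a^2 b a b a b^-1) = tr(b^-1 a^2 b a b a)*tr(b) - tr(b^-1 a^2 b a b a b) = x^2*y^2*z^2 - x*y^3*z - x*y*z^3 - x^2*y^2 - x^2*z^2 + 3*x*y*z + x^2 + y^2 + z^2 - 2
use: tr(a^2 b a b a b^-3) = tr(b^-1 a^2 b a b a b^-1)*tr(b) - tr(b^-1 a^2 b a b a) = x^2*y^3*z^2 - x*y^4*z - x*y^2*z^3 - x^2*y^3 - 2*x^2*y*z^2 + 4*x*y^2*z + x*z^3 + 2*x^2*y + y^3 + y*z^2 - 2*x*z - 3*y
use: tr(a^2 b a b a b^-4) = tr(a^2 b a b a b^-3)*tr(b) - tr(a^2 b a b a b^-2) = x^2*y^4*z^2 - x*y^5*z - x*y^3*z^3 - x^2*y^4 - 3*x^2*y^2*z^2 + 5*x*y^3*z + 2*x*y*z^3 + 3*x^2*y^2 + x^2*z^2 + y^4 + y^2*z^2 - 5*x*y*z - x^2 - 4*y^2 - z^2 + 2
use: tr(b^-5 a^2 b a b a) = tr(a^2 b a b a b^-4)*tr(b) - tr(a^2 b a b a b^-3) = x^2*y^5*z^2 - x*y^6*z - x*y^4*z^3 - x^2*y^5 - 4*x^2*y^3*z^2 + 6*x*y^4*z + 3*x*y^2*z^3 + 4*x^2*y^3 + 3*x^2*y*z^2 + y^5 + y^3*z^2 - 9*x*y^2*z - x*z^3 - 3*x^2*y - 5*y^3 - 2*y*z^2 + 2*x*z + 5*y
tr(a^2 b a b a^-1 b^-5) = tr(b^-5 a^2 b a b)*tr(a) - tr(b^-5 a^2 b a b a) = -x^2*y^5*z^2 + x^3*y^4*z + x*y^6*z + x*y^4*z^3 + 3*x^2*y^3*z^2 - 3*x^3*y^2*z - 6*x*y^4*z - 3*x*y^2*z^3 - x^2*y*z^2 - y^5 - y^3*z^2 + x^3*z + 10*x*y^2*z + x*z^3 + 5*y^3 + 2*y*z^2 - 3*x*z - 5*y
use: tr(a^2 b a b a^-1 b^-1) = tr(b^-1 a^2 b a b)*tr(a) - tr(b^-1 a^2 b a b a) = -x^2*y*z^2 + x^3*z + x*y^2*z + x*z^3 - 3*x*z - y
apply: tr(b^-2 a^2 b a b a^-1) = tr(a^2 b a b a^-1 b^-1)*tr(b) - tr(a^2 b a b a^-1) = -x^2*y^2*z^2 + x^3*y*z + x*y^3*z + x*y*z^3 - 3*x*y*z - y^2 - z^2 + 2
use: tr(a^2 b a b a^-1 b^-3) = tr(b^-2 a^2 b a b a^-1)*tr(b) - tr(b^-2 a^2 b a b a^-1 b) = -x^2*y^3*z^2 + x^3*y^2*z + x*y^4*z + x*y^2*z^3 + x^2*y*z^2 - x^3*z - 4*x*y^2*z - x*z^3 - y^3 - y*z^2 + 3*x*z + 3*y
tr(a^2 b a b a^-1 b^-4) = tr(a^2 b a b a^-1 b^-3)*tr(b) - tr(a^2 b a b a^-1 b^-2) = -x^2*y^4*z^2 + x^3*y^3*z + x*y^5*z + x*y^3*z^3 + 2*x^2*y^2*z^2 - 2*x^3*y*z - 5*x*y^3*z - 2*x*y*z^3 - y^4 - y^2*z^2 + 6*x*y*z + 4*y^2 + z^2 - 2
tr(b^-2 a^2 b a b a^-1 b^-4) = tr(a^2 b a b a^-1 b^-5)*tr(b) - tr(a^2 b a b a^-1 b^-4) = -x^2*y^6*z^2 + x^3*y^5*z + x*y^7*z + x*y^5*z^3 + 4*x^2*y^4*z^2 - 4*x^3*y^3*z - 7*x*y^5*z - 4*x*y^3*z^3 - 3*x^2*y^2*z^2 - y^6 - y^4*z^2 + 3*x^3*y*z + 15*x*y^3*z + 3*x*y*z^3 + 6*y^4 + 3*y^2*z^2 - 9*x*y*z - 9*y^2 - z^2 + 2

-x^2*y^6*z^2 + x^3*y^5*z + x*y^7*z + x*y^5*z^3 + 4*x^2*y^4*z^2 - 4*x^3*y^3*z - 7*x*y^5*z - 4*x*y^3*z^3 - 3*x^2*y^2*z^2 - y^6 - y^4*z^2 + 3*x^3*y*z + 15*x*y^3*z + 3*x*y*z^3 + 6*y^4 + 3*y^2*z^2 - 9*x*y*z - 9*y^2 - z^2 + 2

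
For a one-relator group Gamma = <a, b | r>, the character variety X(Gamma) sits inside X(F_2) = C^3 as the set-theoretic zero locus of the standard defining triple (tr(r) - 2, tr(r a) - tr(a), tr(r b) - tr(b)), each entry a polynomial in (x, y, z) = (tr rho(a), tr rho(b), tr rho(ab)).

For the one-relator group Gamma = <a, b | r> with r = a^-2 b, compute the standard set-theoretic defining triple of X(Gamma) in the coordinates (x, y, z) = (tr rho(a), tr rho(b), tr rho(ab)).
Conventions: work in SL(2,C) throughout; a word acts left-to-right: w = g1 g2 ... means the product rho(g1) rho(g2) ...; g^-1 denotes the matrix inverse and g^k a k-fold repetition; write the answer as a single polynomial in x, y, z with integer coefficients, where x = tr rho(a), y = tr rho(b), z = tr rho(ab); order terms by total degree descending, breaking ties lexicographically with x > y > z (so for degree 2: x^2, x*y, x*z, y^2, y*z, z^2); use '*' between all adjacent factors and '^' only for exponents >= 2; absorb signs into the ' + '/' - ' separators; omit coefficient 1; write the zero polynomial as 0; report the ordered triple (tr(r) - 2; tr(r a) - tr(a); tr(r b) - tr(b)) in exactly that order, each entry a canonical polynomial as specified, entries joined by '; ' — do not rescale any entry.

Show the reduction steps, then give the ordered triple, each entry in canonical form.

trace(a^-1 b) = trace(b)*trace(a) - trace(b a) = x*y - z
trace(a^-2 b) = trace(a^-1 b)*trace(a) - trace(a^-1 b a) = x^2*y - x*z - y
trace(b^2) = trace(b)*trace(b) - trace(1) = y^2 - 2
trace(b^2 a) = trace(b)*trace(a b) - trace(a) = y*z - x
trace(a^-1 b^2) = trace(b^2)*trace(a) - trace(b^2 a) = x*y^2 - y*z - x
trace(a^-2 b^2) = trace(a^-1 b^2)*trace(a) - trace(a^-1 b^2 a) = x^2*y^2 - x*y*z - x^2 - y^2 + 2
assemble the triple (trace(r) - 2; trace(r a) - x; trace(r b) - y)

x^2*y - x*z - y - 2; x*y - x - z; x^2*y^2 - x*y*z - x^2 - y^2 - y + 2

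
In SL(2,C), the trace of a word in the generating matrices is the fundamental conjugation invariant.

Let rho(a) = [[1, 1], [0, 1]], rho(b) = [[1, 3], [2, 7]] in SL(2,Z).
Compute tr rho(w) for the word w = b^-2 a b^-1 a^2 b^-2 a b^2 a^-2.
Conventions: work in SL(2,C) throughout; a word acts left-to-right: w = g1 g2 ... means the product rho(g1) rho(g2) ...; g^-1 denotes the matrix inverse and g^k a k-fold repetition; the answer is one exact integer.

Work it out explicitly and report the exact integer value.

89452

rho(b^-1) = [[7, -3], [-2, 1]]
... * rho(b^-1) = [[7, -3], [-2, 1]]  ->  [[55, -24], [-16, 7]]
... * rho(a) = [[1, 1], [0, 1]]  ->  [[55, 31], [-16, -9]]
... * rho(b^-1) = [[7, -3], [-2, 1]]  ->  [[323, -134], [-94, 39]]
... * rho(a) = [[1, 1], [0, 1]]  ->  [[323, 189], [-94, -55]]
... * rho(a) = [[1, 1], [0, 1]]  ->  [[323, 512], [-94, -149]]
... * rho(b^-1) = [[7, -3], [-2, 1]]  ->  [[1237, -457], [-360, 133]]
... * rho(b^-1) = [[7, -3], [-2, 1]]  ->  [[9573, -4168], [-2786, 1213]]
... * rho(a) = [[1, 1], [0, 1]]  ->  [[9573, 5405], [-2786, -1573]]
... * rho(b) = [[1, 3], [2, 7]]  ->  [[20383, 66554], [-5932, -19369]]
... * rho(b) = [[1, 3], [2, 7]]  ->  [[153491, 527027], [-44670, -153379]]
... * rho(a^-1) = [[1, -1], [0, 1]]  ->  [[153491, 373536], [-44670, -108709]]
... * rho(a^-1) = [[1, -1], [0, 1]]  ->  [[153491, 220045], [-44670, -64039]]
tr = 153491 + -64039 = 89452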